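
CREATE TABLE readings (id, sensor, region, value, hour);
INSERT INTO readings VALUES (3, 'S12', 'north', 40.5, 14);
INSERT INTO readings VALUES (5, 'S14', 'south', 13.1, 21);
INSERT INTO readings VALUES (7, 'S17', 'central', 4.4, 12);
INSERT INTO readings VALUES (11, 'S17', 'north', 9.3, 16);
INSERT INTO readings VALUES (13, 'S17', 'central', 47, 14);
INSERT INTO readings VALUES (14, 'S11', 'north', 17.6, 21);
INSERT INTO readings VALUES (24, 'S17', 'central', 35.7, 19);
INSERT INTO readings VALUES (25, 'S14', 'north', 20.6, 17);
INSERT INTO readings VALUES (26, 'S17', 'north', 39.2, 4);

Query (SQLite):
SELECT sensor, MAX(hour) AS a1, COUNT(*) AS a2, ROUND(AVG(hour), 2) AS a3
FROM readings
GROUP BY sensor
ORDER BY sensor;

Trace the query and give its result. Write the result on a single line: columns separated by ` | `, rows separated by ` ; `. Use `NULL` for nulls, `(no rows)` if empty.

S11 | 21 | 1 | 21 ; S12 | 14 | 1 | 14 ; S14 | 21 | 2 | 19 ; S17 | 19 | 5 | 13

Group readings by sensor.
Per group compute: MAX(hour), COUNT(*), ROUND(AVG(hour), 2).
  S11: ids {14} → MAX(hour)=21, COUNT(*)=1, ROUND(AVG(hour), 2)=21
  S12: ids {3} → MAX(hour)=14, COUNT(*)=1, ROUND(AVG(hour), 2)=14
  S14: ids {5, 25} → MAX(hour)=21, COUNT(*)=2, ROUND(AVG(hour), 2)=19
  S17: ids {7, 11, 13, 24, 26} → MAX(hour)=19, COUNT(*)=5, ROUND(AVG(hour), 2)=13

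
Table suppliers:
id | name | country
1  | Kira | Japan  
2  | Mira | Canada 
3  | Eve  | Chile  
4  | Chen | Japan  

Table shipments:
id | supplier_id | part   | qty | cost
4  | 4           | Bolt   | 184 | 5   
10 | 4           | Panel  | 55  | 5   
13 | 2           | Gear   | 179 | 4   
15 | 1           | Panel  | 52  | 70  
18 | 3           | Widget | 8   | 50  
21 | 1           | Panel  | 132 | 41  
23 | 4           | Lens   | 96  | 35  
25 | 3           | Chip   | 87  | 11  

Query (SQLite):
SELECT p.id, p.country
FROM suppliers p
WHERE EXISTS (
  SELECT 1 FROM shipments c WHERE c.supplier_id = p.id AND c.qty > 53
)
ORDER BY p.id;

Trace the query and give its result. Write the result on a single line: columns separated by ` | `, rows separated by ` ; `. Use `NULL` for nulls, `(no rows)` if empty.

1 | Japan ; 2 | Canada ; 3 | Chile ; 4 | Japan

For each suppliers row, check whether any shipments with matching supplier_id has qty > 53.
Keep rows where that is true.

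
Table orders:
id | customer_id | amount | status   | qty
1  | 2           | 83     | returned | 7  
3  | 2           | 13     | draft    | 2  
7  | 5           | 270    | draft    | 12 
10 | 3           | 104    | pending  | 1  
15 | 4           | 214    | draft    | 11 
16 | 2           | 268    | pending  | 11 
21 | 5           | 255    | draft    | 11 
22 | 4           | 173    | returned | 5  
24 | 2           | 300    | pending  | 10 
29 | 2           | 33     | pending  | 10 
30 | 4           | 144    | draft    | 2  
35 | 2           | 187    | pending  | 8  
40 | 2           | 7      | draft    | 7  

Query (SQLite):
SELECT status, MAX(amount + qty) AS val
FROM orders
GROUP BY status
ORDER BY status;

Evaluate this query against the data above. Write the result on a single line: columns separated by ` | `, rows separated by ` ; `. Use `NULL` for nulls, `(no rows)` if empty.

draft | 282 ; pending | 310 ; returned | 178

For each row compute amount + qty.
Group by status; take MAX of the expression per group.
  draft: ids {3, 7, 15, 21, 30, 40} → MAX(amount + qty)=282
  pending: ids {10, 16, 24, 29, 35} → MAX(amount + qty)=310
  returned: ids {1, 22} → MAX(amount + qty)=178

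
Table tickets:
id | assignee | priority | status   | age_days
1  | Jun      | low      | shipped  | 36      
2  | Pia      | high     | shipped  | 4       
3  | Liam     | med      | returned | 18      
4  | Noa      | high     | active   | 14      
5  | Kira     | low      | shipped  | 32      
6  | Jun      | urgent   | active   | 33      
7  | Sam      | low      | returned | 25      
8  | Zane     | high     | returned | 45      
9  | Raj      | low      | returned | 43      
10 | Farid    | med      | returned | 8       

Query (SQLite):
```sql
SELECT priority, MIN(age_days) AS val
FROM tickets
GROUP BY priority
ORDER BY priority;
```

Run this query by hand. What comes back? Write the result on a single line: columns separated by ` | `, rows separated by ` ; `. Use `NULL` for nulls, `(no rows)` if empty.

Partition tickets by priority; compute MIN(age_days) within each group.
  high: ids {2, 4, 8} → MIN(age_days)=4
  low: ids {1, 5, 7, 9} → MIN(age_days)=25
  med: ids {3, 10} → MIN(age_days)=8
  urgent: ids {6} → MIN(age_days)=33

high | 4 ; low | 25 ; med | 8 ; urgent | 33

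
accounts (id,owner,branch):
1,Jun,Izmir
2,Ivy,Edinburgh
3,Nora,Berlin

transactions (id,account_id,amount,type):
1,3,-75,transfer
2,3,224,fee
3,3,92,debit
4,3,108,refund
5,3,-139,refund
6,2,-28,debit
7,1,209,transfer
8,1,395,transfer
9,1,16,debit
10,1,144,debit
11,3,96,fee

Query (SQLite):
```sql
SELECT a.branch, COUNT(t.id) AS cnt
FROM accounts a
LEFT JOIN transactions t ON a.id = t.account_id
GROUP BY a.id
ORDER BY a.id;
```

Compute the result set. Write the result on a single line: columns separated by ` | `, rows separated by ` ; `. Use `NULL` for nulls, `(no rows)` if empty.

Izmir | 4 ; Edinburgh | 1 ; Berlin | 6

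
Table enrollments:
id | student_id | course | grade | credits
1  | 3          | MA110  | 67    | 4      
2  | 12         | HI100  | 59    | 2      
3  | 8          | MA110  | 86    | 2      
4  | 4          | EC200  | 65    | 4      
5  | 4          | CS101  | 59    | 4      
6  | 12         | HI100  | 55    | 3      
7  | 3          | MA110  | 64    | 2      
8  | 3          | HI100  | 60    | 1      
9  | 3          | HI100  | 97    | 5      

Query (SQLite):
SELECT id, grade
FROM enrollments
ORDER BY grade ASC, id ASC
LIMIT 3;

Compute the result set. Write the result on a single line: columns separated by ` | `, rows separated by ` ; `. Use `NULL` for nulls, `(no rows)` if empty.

Sort by grade asc, tiebreak id asc: (55, id=6), (59, id=2), (59, id=5), (60, id=8), (64, id=7), (65, id=4) …. Take first 3.

6 | 55 ; 2 | 59 ; 5 | 59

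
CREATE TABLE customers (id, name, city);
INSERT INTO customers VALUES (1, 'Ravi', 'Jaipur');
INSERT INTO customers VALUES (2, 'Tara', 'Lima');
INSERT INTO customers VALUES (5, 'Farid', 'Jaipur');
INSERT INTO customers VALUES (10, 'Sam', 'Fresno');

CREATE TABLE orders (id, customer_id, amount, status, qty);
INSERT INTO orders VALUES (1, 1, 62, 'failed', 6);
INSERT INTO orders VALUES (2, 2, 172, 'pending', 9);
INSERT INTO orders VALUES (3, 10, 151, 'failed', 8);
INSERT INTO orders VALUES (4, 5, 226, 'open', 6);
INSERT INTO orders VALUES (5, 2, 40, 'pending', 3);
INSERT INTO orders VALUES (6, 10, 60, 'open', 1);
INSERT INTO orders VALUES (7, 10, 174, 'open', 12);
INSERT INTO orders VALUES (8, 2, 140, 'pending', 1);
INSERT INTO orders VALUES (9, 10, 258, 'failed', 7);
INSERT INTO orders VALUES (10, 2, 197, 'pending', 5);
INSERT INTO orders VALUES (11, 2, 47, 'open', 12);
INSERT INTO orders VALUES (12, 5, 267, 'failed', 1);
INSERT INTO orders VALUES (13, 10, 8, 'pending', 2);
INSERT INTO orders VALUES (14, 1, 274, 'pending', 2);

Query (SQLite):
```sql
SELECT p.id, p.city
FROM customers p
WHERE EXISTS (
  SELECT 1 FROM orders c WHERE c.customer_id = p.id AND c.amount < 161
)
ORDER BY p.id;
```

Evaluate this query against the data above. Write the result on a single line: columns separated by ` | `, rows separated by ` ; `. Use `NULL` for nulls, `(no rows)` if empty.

For each customers row, check whether any orders with matching customer_id has amount < 161.
Keep rows where that is true.

1 | Jaipur ; 2 | Lima ; 10 | Fresno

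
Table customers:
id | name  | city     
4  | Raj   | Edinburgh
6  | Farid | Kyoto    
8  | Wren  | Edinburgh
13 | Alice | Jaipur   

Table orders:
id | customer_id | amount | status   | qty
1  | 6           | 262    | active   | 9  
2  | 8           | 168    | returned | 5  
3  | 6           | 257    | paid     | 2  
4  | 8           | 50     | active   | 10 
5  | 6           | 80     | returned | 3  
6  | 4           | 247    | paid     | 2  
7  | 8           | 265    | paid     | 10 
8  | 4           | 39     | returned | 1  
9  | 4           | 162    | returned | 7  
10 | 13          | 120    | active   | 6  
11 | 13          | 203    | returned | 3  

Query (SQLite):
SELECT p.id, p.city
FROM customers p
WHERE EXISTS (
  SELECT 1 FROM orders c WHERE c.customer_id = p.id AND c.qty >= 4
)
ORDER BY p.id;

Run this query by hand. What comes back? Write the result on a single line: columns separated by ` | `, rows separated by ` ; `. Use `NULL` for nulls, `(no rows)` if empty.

For each customers row, check whether any orders with matching customer_id has qty >= 4.
Keep rows where that is true.

4 | Edinburgh ; 6 | Kyoto ; 8 | Edinburgh ; 13 | Jaipur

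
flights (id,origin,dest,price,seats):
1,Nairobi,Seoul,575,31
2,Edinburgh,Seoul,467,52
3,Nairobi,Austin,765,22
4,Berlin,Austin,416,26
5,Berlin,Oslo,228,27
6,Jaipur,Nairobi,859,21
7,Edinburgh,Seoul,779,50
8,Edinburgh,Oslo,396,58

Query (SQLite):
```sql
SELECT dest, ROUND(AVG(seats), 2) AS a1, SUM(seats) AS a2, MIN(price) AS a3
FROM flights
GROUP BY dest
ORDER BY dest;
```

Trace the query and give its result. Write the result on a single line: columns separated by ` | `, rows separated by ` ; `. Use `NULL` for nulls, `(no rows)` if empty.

Group flights by dest.
Per group compute: ROUND(AVG(seats), 2), SUM(seats), MIN(price).
  Austin: ids {3, 4} → ROUND(AVG(seats), 2)=24, SUM(seats)=48, MIN(price)=416
  Nairobi: ids {6} → ROUND(AVG(seats), 2)=21, SUM(seats)=21, MIN(price)=859
  Oslo: ids {5, 8} → ROUND(AVG(seats), 2)=42.5, SUM(seats)=85, MIN(price)=228
  Seoul: ids {1, 2, 7} → ROUND(AVG(seats), 2)=44.33, SUM(seats)=133, MIN(price)=467

Austin | 24 | 48 | 416 ; Nairobi | 21 | 21 | 859 ; Oslo | 42.5 | 85 | 228 ; Seoul | 44.33 | 133 | 467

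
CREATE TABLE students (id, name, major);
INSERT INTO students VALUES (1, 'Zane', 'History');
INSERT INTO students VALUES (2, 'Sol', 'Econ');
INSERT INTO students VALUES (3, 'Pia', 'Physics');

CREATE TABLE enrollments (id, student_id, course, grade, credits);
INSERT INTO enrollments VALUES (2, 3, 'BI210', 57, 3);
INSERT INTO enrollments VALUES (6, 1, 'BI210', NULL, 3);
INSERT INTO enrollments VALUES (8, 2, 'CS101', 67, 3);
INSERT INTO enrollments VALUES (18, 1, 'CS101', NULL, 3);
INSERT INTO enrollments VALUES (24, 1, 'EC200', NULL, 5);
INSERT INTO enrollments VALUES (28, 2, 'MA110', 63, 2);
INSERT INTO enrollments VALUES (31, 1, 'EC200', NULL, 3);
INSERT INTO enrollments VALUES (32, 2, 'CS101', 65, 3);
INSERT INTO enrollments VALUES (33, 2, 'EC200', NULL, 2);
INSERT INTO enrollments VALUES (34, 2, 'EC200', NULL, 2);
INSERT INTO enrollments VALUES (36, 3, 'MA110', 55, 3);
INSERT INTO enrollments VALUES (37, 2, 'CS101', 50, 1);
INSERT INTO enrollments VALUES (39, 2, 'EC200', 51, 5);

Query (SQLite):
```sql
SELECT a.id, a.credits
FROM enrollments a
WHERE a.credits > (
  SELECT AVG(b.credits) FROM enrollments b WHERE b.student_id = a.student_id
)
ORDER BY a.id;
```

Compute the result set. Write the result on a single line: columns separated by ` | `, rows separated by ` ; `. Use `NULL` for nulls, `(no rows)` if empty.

For each enrollments row a, compute AVG(credits) over rows sharing a.student_id.
Keep row a if a.credits > that per-group AVG.
  student_id=1: AVG(credits) = 3.5
  student_id=2: AVG(credits) = 2.571429
  student_id=3: AVG(credits) = 3.0

8 | 3 ; 24 | 5 ; 32 | 3 ; 39 | 5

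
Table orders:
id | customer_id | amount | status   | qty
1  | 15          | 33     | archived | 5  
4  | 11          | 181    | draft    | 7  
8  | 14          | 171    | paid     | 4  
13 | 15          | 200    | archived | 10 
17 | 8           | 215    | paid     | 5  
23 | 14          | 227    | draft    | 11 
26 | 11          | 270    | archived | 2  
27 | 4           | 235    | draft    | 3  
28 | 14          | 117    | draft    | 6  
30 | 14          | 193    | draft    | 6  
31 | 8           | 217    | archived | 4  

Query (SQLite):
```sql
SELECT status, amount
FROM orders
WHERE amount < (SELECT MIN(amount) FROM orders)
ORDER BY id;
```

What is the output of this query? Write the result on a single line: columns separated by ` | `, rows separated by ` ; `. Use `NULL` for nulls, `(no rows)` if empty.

(no rows)

Scalar subquery: MIN(amount) over all orders rows = 33.
Keep rows where amount < that value.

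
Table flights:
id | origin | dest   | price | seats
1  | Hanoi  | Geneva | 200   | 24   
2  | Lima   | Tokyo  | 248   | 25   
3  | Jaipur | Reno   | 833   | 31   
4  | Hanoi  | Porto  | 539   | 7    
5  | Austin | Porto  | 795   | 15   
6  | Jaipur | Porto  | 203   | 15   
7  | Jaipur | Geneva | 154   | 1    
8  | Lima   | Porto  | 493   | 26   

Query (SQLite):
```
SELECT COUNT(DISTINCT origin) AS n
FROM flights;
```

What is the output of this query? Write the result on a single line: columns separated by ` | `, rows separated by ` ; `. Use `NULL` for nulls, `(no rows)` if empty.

Count distinct non-NULL origin values.

4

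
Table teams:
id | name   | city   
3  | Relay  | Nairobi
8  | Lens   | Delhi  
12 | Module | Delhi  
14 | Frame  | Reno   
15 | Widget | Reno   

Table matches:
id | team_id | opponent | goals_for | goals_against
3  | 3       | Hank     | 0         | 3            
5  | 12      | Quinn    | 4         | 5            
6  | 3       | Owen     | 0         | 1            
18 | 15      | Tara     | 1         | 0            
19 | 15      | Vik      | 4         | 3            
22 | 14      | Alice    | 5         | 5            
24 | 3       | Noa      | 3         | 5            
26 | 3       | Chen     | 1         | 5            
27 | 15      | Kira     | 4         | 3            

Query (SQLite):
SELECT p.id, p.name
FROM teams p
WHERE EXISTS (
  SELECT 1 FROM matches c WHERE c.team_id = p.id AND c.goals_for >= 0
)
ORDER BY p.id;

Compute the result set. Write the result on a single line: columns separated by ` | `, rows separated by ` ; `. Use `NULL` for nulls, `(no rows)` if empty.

3 | Relay ; 12 | Module ; 14 | Frame ; 15 | Widget

For each teams row, check whether any matches with matching team_id has goals_for >= 0.
Keep rows where that is true.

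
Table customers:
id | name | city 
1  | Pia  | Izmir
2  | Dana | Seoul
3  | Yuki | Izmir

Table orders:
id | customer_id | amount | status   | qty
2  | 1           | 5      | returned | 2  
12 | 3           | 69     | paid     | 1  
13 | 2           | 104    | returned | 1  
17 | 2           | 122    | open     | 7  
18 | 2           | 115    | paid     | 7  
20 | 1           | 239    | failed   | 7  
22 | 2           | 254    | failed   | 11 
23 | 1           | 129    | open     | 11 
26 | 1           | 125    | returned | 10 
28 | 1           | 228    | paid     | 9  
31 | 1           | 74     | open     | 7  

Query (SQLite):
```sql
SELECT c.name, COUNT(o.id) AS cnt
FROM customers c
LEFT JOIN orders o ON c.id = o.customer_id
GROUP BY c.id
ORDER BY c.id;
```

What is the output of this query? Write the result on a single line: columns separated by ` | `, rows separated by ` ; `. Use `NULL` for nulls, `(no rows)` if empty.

LEFT JOIN keeps every customers row; unmatched ones get NULL for orders columns.
Group by customers.id and compute COUNT(o.id). COUNT(col) of an all-NULL group is 0.
  1: ids {2, 20, 23, 26, 28, 31} → COUNT(o.id)=6
  2: ids {13, 17, 18, 22} → COUNT(o.id)=4
  3: ids {12} → COUNT(o.id)=1

Pia | 6 ; Dana | 4 ; Yuki | 1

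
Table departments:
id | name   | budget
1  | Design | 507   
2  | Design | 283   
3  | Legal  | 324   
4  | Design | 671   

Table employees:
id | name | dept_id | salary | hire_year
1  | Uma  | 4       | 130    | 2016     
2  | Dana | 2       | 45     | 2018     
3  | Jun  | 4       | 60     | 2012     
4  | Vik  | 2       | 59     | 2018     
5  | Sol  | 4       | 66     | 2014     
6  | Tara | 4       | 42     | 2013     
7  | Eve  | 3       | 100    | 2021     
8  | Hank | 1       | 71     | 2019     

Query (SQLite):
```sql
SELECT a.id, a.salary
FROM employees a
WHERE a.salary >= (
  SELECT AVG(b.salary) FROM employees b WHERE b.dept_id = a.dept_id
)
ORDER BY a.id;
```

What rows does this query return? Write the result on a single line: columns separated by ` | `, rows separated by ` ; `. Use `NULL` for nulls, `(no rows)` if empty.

1 | 130 ; 4 | 59 ; 7 | 100 ; 8 | 71

For each employees row a, compute AVG(salary) over rows sharing a.dept_id.
Keep row a if a.salary >= that per-group AVG.
  dept_id=1: AVG(salary) = 71.0
  dept_id=2: AVG(salary) = 52.0
  dept_id=3: AVG(salary) = 100.0
  dept_id=4: AVG(salary) = 74.5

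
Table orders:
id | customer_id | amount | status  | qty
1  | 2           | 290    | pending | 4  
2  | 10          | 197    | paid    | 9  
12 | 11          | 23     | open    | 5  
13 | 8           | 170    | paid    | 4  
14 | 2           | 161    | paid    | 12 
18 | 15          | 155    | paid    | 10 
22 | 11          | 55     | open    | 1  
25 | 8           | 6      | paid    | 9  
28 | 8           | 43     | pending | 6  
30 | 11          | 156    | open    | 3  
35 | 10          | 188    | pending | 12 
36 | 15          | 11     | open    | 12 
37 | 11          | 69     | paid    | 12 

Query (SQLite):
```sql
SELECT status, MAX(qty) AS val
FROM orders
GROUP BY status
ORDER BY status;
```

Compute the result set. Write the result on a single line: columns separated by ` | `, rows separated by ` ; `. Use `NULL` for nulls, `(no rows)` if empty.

open | 12 ; paid | 12 ; pending | 12

Partition orders by status; compute MAX(qty) within each group.
  open: ids {12, 22, 30, 36} → MAX(qty)=12
  paid: ids {2, 13, 14, 18, 25, 37} → MAX(qty)=12
  pending: ids {1, 28, 35} → MAX(qty)=12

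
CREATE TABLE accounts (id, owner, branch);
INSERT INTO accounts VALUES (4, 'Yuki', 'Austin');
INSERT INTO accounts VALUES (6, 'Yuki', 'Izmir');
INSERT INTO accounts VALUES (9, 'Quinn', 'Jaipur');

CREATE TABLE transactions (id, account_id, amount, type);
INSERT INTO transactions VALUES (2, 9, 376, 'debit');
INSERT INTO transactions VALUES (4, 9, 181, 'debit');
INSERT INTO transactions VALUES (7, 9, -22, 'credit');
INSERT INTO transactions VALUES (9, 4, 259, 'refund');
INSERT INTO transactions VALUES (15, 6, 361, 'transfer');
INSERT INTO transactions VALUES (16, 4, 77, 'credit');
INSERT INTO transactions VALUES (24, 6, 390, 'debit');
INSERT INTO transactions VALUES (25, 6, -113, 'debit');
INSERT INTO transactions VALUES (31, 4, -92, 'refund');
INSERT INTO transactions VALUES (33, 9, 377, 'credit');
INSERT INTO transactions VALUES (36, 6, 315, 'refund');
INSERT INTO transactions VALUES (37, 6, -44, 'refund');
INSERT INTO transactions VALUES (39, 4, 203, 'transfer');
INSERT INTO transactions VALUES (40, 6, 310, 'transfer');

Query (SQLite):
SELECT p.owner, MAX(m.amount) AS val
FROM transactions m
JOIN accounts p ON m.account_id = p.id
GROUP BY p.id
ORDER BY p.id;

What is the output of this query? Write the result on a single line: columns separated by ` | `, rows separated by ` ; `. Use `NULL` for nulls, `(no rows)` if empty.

Join each transactions row to its accounts via account_id.
Group joined rows by accounts.id; compute MAX(m.amount) per group.
  4: ids {9, 16, 31, 39} → MAX(m.amount)=259
  6: ids {15, 24, 25, 36, 37, 40} → MAX(m.amount)=390
  9: ids {2, 4, 7, 33} → MAX(m.amount)=377

Yuki | 259 ; Yuki | 390 ; Quinn | 377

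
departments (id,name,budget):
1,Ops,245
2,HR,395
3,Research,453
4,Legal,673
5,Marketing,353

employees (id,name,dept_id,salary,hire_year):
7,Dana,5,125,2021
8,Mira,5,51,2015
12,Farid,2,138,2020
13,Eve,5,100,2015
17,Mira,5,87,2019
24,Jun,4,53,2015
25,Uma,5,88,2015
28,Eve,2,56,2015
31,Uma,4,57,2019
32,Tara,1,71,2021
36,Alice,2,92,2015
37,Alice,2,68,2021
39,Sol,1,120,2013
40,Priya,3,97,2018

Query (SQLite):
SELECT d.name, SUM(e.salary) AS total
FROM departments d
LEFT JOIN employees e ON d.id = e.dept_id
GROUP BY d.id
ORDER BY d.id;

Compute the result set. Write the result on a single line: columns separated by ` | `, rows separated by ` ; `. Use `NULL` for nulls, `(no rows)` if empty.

LEFT JOIN keeps every departments row; unmatched ones get NULL for employees columns.
Group by departments.id and compute SUM(e.salary). SUM over an all-NULL group is NULL.
  1: ids {32, 39} → SUM(e.salary)=191
  2: ids {12, 28, 36, 37} → SUM(e.salary)=354
  3: ids {40} → SUM(e.salary)=97
  4: ids {24, 31} → SUM(e.salary)=110
  5: ids {7, 8, 13, 17, 25} → SUM(e.salary)=451

Ops | 191 ; HR | 354 ; Research | 97 ; Legal | 110 ; Marketing | 451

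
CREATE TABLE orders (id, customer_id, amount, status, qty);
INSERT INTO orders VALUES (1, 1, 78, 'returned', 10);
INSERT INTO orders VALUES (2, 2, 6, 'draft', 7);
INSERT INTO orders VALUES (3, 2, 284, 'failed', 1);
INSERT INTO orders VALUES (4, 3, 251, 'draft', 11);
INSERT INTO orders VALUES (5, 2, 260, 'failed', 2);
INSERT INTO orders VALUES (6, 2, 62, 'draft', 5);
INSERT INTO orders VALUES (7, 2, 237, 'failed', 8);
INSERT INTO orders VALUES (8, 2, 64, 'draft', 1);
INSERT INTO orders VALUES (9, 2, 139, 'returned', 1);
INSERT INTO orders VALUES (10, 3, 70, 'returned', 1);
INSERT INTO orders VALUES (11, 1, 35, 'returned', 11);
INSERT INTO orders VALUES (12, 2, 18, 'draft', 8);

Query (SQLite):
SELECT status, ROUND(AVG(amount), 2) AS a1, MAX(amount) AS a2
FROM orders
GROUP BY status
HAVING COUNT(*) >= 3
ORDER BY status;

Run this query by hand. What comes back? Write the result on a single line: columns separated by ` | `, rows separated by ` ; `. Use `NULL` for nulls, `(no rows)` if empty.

Group orders by status.
Per group compute: ROUND(AVG(amount), 2), MAX(amount).
HAVING: drop groups with fewer than 3 rows.
  draft: ids {2, 4, 6, 8, 12} → ROUND(AVG(amount), 2)=80.2, MAX(amount)=251
  failed: ids {3, 5, 7} → ROUND(AVG(amount), 2)=260.33, MAX(amount)=284
  returned: ids {1, 9, 10, 11} → ROUND(AVG(amount), 2)=80.5, MAX(amount)=139

draft | 80.2 | 251 ; failed | 260.33 | 284 ; returned | 80.5 | 139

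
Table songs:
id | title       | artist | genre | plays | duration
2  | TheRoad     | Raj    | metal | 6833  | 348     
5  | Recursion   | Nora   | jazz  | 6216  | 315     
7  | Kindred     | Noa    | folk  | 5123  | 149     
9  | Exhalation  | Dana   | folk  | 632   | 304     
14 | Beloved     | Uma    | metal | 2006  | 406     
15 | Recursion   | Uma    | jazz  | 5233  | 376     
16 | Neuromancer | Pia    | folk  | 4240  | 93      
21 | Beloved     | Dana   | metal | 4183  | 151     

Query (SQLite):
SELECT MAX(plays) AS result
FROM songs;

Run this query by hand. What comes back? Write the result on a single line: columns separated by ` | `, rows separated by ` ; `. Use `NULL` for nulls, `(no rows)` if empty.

6833

All plays values: [6833, 6216, 5123, 632, 2006, 5233, 4240, 4183].
MAX of non-NULL values = 6833.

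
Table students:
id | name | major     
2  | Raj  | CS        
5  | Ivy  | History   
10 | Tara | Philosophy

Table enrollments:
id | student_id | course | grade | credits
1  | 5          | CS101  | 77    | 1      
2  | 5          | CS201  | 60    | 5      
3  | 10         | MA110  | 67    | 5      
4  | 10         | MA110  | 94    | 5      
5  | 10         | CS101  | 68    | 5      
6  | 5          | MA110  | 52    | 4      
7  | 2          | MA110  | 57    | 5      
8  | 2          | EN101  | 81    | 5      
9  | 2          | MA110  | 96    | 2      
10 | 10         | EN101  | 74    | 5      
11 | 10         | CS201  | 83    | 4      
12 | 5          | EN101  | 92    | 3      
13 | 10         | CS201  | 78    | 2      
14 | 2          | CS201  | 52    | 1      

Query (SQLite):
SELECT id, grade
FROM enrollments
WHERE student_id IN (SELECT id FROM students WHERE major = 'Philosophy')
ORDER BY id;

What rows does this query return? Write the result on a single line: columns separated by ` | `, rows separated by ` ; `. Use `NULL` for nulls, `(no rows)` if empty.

3 | 67 ; 4 | 94 ; 5 | 68 ; 10 | 74 ; 11 | 83 ; 13 | 78

Inner query: students.id where major = 'Philosophy'.
Outer: keep enrollments rows whose student_id is in that set.
Inner query → {10}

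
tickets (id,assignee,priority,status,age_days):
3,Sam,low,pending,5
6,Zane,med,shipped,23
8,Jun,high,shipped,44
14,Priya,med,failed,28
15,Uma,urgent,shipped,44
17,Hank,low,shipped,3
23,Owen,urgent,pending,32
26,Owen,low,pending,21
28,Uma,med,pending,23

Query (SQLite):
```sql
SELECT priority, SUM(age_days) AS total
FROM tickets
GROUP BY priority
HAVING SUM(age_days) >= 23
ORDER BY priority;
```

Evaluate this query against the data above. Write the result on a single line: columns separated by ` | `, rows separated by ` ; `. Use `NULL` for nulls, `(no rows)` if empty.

high | 44 ; low | 29 ; med | 74 ; urgent | 76

Partition tickets by priority; compute SUM(age_days) within each group.
HAVING: keep groups where SUM(age_days) >= 23.
  high: ids {8} → SUM(age_days)=44
  low: ids {3, 17, 26} → SUM(age_days)=29
  med: ids {6, 14, 28} → SUM(age_days)=74
  urgent: ids {15, 23} → SUM(age_days)=76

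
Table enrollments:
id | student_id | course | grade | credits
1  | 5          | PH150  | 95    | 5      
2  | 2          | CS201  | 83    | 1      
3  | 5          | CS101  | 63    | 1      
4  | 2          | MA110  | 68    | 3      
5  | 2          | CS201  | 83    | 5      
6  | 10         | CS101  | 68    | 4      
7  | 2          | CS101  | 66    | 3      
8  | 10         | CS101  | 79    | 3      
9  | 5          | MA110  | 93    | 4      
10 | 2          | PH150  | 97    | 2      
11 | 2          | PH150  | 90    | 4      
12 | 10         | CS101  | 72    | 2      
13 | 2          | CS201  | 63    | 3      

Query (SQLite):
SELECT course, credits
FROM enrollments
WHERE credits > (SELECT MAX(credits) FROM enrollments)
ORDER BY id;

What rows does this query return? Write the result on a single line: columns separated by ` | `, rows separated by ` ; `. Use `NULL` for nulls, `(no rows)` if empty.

Scalar subquery: MAX(credits) over all enrollments rows = 5.
Keep rows where credits > that value.

(no rows)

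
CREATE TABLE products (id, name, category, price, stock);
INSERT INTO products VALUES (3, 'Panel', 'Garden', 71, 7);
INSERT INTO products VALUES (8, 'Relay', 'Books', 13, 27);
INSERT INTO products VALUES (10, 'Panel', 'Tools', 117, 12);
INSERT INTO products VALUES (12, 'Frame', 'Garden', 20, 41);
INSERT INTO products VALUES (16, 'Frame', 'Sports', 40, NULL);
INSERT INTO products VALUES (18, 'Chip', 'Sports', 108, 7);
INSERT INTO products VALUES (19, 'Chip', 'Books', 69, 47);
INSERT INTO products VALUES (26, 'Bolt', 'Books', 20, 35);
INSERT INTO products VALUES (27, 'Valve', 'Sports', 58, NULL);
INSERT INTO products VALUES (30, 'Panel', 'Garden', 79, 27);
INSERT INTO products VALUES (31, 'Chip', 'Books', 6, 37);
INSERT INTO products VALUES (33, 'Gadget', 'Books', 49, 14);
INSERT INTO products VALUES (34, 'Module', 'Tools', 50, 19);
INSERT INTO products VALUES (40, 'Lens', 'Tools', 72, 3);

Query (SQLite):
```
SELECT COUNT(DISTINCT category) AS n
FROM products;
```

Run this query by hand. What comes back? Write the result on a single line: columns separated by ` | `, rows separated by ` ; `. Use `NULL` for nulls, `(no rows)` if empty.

Count distinct non-NULL category values.

4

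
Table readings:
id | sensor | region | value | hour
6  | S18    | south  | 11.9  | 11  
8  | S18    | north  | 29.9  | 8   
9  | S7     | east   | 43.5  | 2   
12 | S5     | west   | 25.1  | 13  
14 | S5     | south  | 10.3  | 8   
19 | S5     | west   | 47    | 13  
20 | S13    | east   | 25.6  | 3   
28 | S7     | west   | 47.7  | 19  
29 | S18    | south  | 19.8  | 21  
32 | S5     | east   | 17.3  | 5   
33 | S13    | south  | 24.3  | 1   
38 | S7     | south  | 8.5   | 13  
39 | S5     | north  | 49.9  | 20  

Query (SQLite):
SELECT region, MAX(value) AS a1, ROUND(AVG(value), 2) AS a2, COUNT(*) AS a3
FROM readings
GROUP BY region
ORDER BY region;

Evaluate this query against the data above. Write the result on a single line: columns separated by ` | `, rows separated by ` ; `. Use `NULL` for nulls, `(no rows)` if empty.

Group readings by region.
Per group compute: MAX(value), ROUND(AVG(value), 2), COUNT(*).
  east: ids {9, 20, 32} → MAX(value)=43.5, ROUND(AVG(value), 2)=28.8, COUNT(*)=3
  north: ids {8, 39} → MAX(value)=49.9, ROUND(AVG(value), 2)=39.9, COUNT(*)=2
  south: ids {6, 14, 29, 33, 38} → MAX(value)=24.3, ROUND(AVG(value), 2)=14.96, COUNT(*)=5
  west: ids {12, 19, 28} → MAX(value)=47.7, ROUND(AVG(value), 2)=39.93, COUNT(*)=3

east | 43.5 | 28.8 | 3 ; north | 49.9 | 39.9 | 2 ; south | 24.3 | 14.96 | 5 ; west | 47.7 | 39.93 | 3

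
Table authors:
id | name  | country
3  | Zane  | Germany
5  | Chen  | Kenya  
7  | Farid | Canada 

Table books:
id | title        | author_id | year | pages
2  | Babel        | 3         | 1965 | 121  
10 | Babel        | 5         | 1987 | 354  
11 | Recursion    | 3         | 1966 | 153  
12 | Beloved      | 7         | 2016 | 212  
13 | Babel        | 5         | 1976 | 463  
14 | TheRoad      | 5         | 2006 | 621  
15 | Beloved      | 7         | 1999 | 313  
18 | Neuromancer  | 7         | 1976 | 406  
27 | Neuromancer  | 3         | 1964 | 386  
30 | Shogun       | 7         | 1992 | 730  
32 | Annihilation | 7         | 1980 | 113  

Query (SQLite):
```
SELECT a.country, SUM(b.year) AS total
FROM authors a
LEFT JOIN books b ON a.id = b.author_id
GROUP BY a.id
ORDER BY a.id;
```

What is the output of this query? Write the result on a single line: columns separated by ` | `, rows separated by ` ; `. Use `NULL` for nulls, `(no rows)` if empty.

Germany | 5895 ; Kenya | 5969 ; Canada | 9963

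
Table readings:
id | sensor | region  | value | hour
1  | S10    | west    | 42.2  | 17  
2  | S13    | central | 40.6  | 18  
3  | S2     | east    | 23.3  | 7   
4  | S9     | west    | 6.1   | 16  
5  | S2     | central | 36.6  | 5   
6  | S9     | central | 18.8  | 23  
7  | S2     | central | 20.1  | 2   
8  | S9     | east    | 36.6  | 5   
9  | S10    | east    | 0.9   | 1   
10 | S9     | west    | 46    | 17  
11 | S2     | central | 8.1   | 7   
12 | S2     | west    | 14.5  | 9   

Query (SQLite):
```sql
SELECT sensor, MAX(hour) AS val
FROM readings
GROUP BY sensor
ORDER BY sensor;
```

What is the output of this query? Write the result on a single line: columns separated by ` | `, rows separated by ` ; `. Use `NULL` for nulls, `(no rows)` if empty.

S10 | 17 ; S13 | 18 ; S2 | 9 ; S9 | 23

Partition readings by sensor; compute MAX(hour) within each group.
  S10: ids {1, 9} → MAX(hour)=17
  S13: ids {2} → MAX(hour)=18
  S2: ids {3, 5, 7, 11, 12} → MAX(hour)=9
  S9: ids {4, 6, 8, 10} → MAX(hour)=23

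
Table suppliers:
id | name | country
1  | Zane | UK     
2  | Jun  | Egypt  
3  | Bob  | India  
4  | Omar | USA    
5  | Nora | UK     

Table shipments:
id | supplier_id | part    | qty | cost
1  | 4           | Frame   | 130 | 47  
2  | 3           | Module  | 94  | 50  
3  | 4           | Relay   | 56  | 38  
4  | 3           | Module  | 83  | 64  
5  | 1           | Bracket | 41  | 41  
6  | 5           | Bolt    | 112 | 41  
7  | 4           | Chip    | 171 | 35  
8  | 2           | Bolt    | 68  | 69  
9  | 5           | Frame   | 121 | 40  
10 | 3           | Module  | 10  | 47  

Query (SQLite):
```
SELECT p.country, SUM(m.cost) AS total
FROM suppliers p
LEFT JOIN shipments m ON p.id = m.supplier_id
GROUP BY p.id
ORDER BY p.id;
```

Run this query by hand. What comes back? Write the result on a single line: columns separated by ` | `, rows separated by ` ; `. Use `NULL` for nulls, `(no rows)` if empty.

LEFT JOIN keeps every suppliers row; unmatched ones get NULL for shipments columns.
Group by suppliers.id and compute SUM(m.cost). SUM over an all-NULL group is NULL.
  1: ids {5} → SUM(m.cost)=41
  2: ids {8} → SUM(m.cost)=69
  3: ids {2, 4, 10} → SUM(m.cost)=161
  4: ids {1, 3, 7} → SUM(m.cost)=120
  5: ids {6, 9} → SUM(m.cost)=81

UK | 41 ; Egypt | 69 ; India | 161 ; USA | 120 ; UK | 81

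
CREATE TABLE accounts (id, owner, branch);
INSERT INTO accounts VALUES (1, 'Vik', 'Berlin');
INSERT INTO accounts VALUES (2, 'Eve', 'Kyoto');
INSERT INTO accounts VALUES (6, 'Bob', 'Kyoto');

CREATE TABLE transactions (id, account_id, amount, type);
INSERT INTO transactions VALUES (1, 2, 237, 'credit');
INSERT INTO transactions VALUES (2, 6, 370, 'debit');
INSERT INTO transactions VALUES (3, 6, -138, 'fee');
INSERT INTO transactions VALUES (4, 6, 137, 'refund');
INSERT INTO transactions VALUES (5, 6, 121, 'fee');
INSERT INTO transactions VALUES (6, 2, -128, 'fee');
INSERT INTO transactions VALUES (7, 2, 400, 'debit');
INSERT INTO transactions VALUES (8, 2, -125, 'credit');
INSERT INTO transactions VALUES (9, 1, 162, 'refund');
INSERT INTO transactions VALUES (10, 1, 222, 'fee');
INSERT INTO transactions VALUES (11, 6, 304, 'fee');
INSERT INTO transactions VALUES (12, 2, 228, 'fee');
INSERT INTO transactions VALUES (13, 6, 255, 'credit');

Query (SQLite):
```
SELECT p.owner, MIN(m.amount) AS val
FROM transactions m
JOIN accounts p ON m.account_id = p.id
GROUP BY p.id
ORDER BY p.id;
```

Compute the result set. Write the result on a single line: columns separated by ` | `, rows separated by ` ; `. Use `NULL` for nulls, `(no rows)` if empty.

Join each transactions row to its accounts via account_id.
Group joined rows by accounts.id; compute MIN(m.amount) per group.
  1: ids {9, 10} → MIN(m.amount)=162
  2: ids {1, 6, 7, 8, 12} → MIN(m.amount)=-128
  6: ids {2, 3, 4, 5, 11, 13} → MIN(m.amount)=-138

Vik | 162 ; Eve | -128 ; Bob | -138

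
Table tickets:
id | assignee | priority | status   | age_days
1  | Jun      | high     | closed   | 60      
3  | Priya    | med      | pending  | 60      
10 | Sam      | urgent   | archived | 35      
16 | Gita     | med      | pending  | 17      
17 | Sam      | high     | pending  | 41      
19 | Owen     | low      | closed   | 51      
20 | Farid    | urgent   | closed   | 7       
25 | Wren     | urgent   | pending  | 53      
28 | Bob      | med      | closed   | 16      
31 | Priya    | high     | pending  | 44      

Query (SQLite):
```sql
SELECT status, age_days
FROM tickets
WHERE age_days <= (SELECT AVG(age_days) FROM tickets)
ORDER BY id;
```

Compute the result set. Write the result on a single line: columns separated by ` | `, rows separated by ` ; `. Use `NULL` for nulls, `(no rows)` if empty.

Scalar subquery: AVG(age_days) over all tickets rows = 38.4.
Keep rows where age_days <= that value.

archived | 35 ; pending | 17 ; closed | 7 ; closed | 16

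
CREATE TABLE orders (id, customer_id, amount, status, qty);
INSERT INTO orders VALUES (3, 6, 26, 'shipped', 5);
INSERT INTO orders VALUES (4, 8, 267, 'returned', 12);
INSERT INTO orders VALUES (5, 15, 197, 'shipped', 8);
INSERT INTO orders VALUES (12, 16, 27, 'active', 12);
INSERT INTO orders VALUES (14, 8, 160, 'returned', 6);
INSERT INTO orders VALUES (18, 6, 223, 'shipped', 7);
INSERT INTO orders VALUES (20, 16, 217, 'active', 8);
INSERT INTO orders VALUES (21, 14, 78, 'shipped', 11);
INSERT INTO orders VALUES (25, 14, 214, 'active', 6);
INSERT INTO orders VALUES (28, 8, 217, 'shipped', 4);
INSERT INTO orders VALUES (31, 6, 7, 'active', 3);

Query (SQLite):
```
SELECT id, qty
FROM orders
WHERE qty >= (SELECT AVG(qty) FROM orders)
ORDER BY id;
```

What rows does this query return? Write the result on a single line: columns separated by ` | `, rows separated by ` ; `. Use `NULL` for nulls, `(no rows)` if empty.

Scalar subquery: AVG(qty) over all orders rows = 7.454545 (≈; comparison uses full precision).
Keep rows where qty >= that value.

4 | 12 ; 5 | 8 ; 12 | 12 ; 20 | 8 ; 21 | 11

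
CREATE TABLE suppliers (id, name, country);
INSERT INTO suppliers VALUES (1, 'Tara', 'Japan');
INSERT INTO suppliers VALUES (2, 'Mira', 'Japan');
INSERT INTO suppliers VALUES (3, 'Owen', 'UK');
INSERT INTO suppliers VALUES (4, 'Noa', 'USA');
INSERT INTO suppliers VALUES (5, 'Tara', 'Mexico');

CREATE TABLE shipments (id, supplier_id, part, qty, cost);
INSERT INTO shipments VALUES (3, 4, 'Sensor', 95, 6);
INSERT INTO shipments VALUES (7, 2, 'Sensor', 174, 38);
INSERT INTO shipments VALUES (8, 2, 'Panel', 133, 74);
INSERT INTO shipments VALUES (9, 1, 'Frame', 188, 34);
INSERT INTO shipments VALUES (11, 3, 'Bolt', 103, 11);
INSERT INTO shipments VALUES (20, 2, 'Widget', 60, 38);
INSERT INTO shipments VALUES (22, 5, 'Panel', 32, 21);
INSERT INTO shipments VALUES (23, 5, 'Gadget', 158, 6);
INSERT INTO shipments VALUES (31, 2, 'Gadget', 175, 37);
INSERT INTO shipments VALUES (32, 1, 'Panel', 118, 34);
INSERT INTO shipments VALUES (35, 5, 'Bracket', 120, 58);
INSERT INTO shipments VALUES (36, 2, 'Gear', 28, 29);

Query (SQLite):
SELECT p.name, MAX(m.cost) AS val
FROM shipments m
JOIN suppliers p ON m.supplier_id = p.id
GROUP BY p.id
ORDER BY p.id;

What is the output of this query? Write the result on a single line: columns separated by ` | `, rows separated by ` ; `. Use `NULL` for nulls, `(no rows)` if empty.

Join each shipments row to its suppliers via supplier_id.
Group joined rows by suppliers.id; compute MAX(m.cost) per group.
  1: ids {9, 32} → MAX(m.cost)=34
  2: ids {7, 8, 20, 31, 36} → MAX(m.cost)=74
  3: ids {11} → MAX(m.cost)=11
  4: ids {3} → MAX(m.cost)=6
  5: ids {22, 23, 35} → MAX(m.cost)=58

Tara | 34 ; Mira | 74 ; Owen | 11 ; Noa | 6 ; Tara | 58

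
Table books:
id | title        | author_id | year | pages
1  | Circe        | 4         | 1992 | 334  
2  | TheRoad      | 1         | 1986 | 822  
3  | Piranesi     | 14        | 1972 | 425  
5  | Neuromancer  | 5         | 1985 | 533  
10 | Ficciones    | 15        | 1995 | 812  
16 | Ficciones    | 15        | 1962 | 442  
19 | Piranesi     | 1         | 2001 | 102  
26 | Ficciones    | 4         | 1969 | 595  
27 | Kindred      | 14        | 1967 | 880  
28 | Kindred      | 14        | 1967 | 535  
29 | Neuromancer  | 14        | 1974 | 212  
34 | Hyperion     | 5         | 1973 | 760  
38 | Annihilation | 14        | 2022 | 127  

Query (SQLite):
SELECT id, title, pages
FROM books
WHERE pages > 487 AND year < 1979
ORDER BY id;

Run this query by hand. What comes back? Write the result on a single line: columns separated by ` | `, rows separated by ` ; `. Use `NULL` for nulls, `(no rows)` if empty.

26 | Ficciones | 595 ; 27 | Kindred | 880 ; 28 | Kindred | 535 ; 34 | Hyperion | 760

pages > 487: ids {2, 5, 10, 26, 27, 28, 34}
year < 1979: ids {3, 16, 26, 27, 28, 29, 34}
Combine with AND.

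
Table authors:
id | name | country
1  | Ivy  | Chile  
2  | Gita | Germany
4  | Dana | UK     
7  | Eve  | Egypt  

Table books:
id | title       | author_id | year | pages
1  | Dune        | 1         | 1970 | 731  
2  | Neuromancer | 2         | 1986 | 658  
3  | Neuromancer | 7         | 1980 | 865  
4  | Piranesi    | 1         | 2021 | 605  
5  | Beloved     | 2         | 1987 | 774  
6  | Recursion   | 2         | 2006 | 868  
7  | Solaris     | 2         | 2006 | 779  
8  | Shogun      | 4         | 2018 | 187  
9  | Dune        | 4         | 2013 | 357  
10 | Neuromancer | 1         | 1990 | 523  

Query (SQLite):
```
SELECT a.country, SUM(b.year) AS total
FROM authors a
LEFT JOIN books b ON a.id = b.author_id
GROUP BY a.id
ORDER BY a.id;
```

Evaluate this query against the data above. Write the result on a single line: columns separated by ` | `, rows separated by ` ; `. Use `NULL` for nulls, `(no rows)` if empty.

LEFT JOIN keeps every authors row; unmatched ones get NULL for books columns.
Group by authors.id and compute SUM(b.year). SUM over an all-NULL group is NULL.
  1: ids {1, 4, 10} → SUM(b.year)=5981
  2: ids {2, 5, 6, 7} → SUM(b.year)=7985
  4: ids {8, 9} → SUM(b.year)=4031
  7: ids {3} → SUM(b.year)=1980

Chile | 5981 ; Germany | 7985 ; UK | 4031 ; Egypt | 1980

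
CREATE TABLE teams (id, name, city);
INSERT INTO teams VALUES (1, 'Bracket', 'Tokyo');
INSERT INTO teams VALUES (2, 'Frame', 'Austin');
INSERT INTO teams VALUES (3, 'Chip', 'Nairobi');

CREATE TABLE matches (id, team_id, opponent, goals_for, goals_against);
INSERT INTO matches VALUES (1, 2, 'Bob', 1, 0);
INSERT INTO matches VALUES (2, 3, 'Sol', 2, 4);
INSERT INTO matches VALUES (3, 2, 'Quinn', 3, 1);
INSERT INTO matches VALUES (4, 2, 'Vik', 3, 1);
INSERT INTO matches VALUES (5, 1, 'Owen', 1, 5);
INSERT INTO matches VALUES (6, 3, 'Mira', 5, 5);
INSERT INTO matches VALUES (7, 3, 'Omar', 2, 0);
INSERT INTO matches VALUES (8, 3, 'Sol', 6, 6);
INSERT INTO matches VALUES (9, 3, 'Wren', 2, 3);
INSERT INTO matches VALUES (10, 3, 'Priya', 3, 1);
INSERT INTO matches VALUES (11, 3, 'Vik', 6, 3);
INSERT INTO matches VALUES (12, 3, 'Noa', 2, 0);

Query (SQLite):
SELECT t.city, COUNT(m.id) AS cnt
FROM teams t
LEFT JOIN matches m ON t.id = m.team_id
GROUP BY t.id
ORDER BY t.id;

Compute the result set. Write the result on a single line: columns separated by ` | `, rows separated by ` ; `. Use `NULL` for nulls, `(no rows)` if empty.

Tokyo | 1 ; Austin | 3 ; Nairobi | 8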